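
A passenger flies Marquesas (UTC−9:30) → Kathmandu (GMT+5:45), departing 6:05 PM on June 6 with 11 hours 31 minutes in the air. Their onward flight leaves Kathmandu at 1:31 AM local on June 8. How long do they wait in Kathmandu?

Convert departure to UTC: 6:05 PM + 9:30 = 3:35 AM UTC on Jun 7.
Add 11 hours and 31 minutes flight time → 3:06 PM UTC.
Kathmandu is UTC+5:45, so local arrival = 3:06 PM + 5:45 = 8:51 PM on Jun 7.
Layover = 1:31 AM − 8:51 PM (+1 day) = 4 hours 40 minutes.

4 hours 40 minutes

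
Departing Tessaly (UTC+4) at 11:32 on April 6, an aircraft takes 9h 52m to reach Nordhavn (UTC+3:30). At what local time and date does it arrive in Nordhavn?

20:54 on April 6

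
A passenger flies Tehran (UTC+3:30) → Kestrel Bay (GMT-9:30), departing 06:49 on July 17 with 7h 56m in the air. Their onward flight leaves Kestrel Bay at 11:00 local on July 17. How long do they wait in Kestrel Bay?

9 hours 15 minutes

Convert departure to UTC: 06:49 − 3:30 = 03:19 UTC on Jul 17.
Add 7 hours 56 minutes flight time → 11:15 UTC.
Kestrel Bay is UTC−9:30, so local arrival = 11:15 − 9:30 = 01:45 on Jul 17.
Layover = 11:00 − 01:45 = 9 hours 15 minutes.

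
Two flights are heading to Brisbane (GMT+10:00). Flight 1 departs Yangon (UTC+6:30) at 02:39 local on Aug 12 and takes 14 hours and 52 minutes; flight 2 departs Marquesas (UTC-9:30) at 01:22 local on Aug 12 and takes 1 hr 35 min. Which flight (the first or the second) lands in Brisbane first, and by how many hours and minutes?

Flight 1 in UTC: 02:39 − 6:30 = 20:09 on Aug 11.
+14 hours 52 minutes → arrive 11:01 UTC on Aug 12.
Flight 2 in UTC: 01:22 + 9:30 = 10:52 on Aug 12.
+1 hour 35 minutes → arrive 12:27 UTC on Aug 12.
Flight 1 lands earlier by 1 hour 26 minutes.

the first, by 1 hour 26 minutes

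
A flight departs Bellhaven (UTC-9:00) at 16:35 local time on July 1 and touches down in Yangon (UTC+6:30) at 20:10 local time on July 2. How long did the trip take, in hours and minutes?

12 hours 5 minutes

Yangon is 15:30 ahead of Bellhaven.
Clock-face elapsed time (ignoring zones) is 27 hours 35 minutes.
Actual elapsed = 27 hours 35 minutes − 15:30 = 12 hours 5 minutes.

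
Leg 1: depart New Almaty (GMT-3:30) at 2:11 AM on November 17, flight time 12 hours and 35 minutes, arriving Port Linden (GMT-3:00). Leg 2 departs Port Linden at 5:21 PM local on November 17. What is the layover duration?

Convert departure to UTC: 2:11 AM + 3:30 = 5:41 AM UTC on Nov 17.
Add 12 hours 35 minutes flight time → 6:16 PM UTC.
Port Linden is UTC−3:00, so local arrival = 6:16 PM − 3:00 = 3:16 PM on Nov 17.
Layover = 5:21 PM − 3:16 PM = 2 hours 5 minutes.

2 hours 5 minutes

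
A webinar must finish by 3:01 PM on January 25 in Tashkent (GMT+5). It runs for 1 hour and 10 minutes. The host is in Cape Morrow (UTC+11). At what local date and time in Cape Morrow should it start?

Target end time in UTC: 3:01 PM − 5:00 = 10:01 AM on Jan 25.
Subtract 1 hour and 10 minutes → start 8:51 AM UTC on Jan 25.
Cape Morrow is UTC+11:00: 8:51 AM + 11:00 = 7:51 PM on Jan 25.

7:51 PM on January 25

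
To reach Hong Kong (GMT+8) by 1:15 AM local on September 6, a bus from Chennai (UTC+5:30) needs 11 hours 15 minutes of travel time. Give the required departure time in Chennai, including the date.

Target arrival in UTC: 1:15 AM − 8:00 = 5:15 PM on Sep 5.
Subtract 11 hours and 15 minutes → departure 6:00 AM UTC on Sep 5.
Chennai is UTC+5:30: 6:00 AM + 5:30 = 11:30 AM on Sep 5.

11:30 AM on Sep 5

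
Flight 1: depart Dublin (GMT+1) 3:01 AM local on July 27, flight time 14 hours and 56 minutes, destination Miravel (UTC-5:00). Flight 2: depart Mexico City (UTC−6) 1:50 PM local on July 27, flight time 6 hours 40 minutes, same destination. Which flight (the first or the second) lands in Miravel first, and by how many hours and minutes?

the first, by 9 hours 33 minutes

Flight 1 in UTC: 3:01 AM − 1:00 = 2:01 AM on Jul 27.
+14 hours and 56 minutes → arrive 4:57 PM UTC on Jul 27.
Flight 2 in UTC: 1:50 PM + 6:00 = 7:50 PM on Jul 27.
+6 hours 40 minutes → arrive 2:30 AM UTC on Jul 28.
Flight 1 lands earlier by 9 hours 33 minutes.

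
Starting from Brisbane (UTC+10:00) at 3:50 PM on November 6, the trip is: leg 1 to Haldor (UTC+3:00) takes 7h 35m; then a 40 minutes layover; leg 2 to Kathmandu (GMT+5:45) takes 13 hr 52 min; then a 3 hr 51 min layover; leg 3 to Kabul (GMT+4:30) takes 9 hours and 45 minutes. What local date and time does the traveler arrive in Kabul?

10:03 PM on Nov 7

Convert departure to UTC: 3:50 PM − 10:00 = 5:50 AM UTC on Nov 6.
Add 7 hours and 35 minutes leg 1 → 1:25 PM UTC.
Add 40 minutes layover in Haldor → 2:05 PM UTC.
Add 13 hours and 52 minutes leg 2 → 3:57 AM UTC (Nov 7).
Add 3 hours 51 minutes layover in Kathmandu → 7:48 AM UTC.
Add 9 hours 45 minutes leg 3 → 5:33 PM UTC.
Kabul is UTC+4:30, so local arrival = 5:33 PM + 4:30 = 10:03 PM on Nov 7.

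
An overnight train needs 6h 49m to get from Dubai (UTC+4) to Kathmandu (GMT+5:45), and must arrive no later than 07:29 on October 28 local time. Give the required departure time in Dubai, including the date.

22:55 on October 27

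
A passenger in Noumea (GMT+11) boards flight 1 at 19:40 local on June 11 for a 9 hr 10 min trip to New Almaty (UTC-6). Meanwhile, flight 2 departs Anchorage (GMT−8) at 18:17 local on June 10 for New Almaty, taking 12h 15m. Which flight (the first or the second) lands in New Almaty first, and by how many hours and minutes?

the second, by 3 hours 18 minutes

Flight 1 in UTC: 19:40 − 11:00 = 08:40 on Jun 11.
+9 hours and 10 minutes → arrive 17:50 UTC on Jun 11.
Flight 2 in UTC: 18:17 + 8:00 = 02:17 on Jun 11.
+12 hours 15 minutes → arrive 14:32 UTC on Jun 11.
Flight 2 lands earlier by 3 hours 18 minutes.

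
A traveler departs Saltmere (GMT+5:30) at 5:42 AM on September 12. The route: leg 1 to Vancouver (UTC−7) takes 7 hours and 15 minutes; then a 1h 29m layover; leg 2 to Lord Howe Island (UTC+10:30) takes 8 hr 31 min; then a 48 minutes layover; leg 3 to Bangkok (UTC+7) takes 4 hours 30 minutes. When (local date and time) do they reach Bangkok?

5:45 AM on September 13

Convert departure to UTC: 5:42 AM − 5:30 = 12:12 AM UTC on Sep 12.
Add 7 hours and 15 minutes leg 1 → 7:27 AM UTC.
Add 1 hour and 29 minutes layover in Vancouver → 8:56 AM UTC.
Add 8 hours and 31 minutes leg 2 → 5:27 PM UTC.
Add 48 minutes layover in Lord Howe Island → 6:15 PM UTC.
Add 4 hours and 30 minutes leg 3 → 10:45 PM UTC.
Bangkok is UTC+7:00, so local arrival = 10:45 PM + 7:00 = 5:45 AM on Sep 13.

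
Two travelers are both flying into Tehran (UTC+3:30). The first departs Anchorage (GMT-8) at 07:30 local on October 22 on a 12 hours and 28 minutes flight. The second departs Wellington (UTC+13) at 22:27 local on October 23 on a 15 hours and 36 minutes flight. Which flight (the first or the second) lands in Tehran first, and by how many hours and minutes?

Flight 1 in UTC: 07:30 + 8:00 = 15:30 on Oct 22.
+12 hours 28 minutes → arrive 03:58 UTC on Oct 23.
Flight 2 in UTC: 22:27 − 13:00 = 09:27 on Oct 23.
+15 hours and 36 minutes → arrive 01:03 UTC on Oct 24.
Flight 1 lands earlier by 21 hours 5 minutes.

the first, by 21 hours 5 minutes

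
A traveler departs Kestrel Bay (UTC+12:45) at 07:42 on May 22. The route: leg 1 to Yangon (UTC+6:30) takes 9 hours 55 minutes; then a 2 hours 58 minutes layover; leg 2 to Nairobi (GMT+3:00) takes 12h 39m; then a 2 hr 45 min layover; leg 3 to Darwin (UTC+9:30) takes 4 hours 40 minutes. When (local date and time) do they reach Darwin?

13:24 on May 23

Convert departure to UTC: 07:42 − 12:45 = 18:57 UTC on May 21.
Add 9 hours 55 minutes leg 1 → 04:52 UTC (May 22).
Add 2 hours and 58 minutes layover in Yangon → 07:50 UTC.
Add 12 hours and 39 minutes leg 2 → 20:29 UTC.
Add 2 hours 45 minutes layover in Nairobi → 23:14 UTC.
Add 4 hours and 40 minutes leg 3 → 03:54 UTC (May 23).
Darwin is UTC+9:30, so local arrival = 03:54 + 9:30 = 13:24 on May 23.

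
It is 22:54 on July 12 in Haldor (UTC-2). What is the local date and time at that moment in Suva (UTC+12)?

12:54 on July 13

Suva is 14:00 ahead of Haldor.
Shift by the zone difference: 22:54 + 14:00 = 12:54 on Jul 13 in Suva.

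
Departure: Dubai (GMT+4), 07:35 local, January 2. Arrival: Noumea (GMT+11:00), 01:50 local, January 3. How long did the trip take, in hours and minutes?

Noumea is 7:00 ahead of Dubai.
Clock-face elapsed time (ignoring zones) is 18 hours 15 minutes.
Actual elapsed = 18 hours 15 minutes − 7:00 = 11 hours 15 minutes.

11 hours 15 minutes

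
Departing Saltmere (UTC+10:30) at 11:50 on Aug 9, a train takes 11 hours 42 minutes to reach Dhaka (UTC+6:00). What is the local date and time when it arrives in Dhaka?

Convert departure to UTC: 11:50 − 10:30 = 01:20 UTC on Aug 9.
Add 11 hours and 42 minutes travel time → 13:02 UTC.
Dhaka is UTC+6:00, so local arrival = 13:02 + 6:00 = 19:02 on Aug 9.

19:02 on August 9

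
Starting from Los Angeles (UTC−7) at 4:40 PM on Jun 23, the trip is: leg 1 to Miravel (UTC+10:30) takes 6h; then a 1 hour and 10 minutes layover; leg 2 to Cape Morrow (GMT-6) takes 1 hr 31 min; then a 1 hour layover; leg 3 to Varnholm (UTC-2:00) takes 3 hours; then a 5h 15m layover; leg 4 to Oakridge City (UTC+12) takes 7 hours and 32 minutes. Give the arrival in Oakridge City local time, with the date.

Convert departure to UTC: 4:40 PM + 7:00 = 11:40 PM UTC on Jun 23.
Add 6 hours leg 1 → 5:40 AM UTC (Jun 24).
Add 1 hour and 10 minutes layover in Miravel → 6:50 AM UTC.
Add 1 hour and 31 minutes leg 2 → 8:21 AM UTC.
Add 1 hour layover in Cape Morrow → 9:21 AM UTC.
Add 3 hours leg 3 → 12:21 PM UTC.
Add 5 hours 15 minutes layover in Varnholm → 5:36 PM UTC.
Add 7 hours and 32 minutes leg 4 → 1:08 AM UTC (Jun 25).
Oakridge City is UTC+12:00, so local arrival = 1:08 AM + 12:00 = 1:08 PM on Jun 25.

1:08 PM on June 25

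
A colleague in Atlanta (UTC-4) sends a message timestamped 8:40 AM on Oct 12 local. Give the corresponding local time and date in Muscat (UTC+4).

4:40 PM on October 12

Muscat is 8:00 ahead of Atlanta.
Shift by the zone difference: 8:40 AM + 8:00 = 4:40 PM on Oct 12 in Muscat.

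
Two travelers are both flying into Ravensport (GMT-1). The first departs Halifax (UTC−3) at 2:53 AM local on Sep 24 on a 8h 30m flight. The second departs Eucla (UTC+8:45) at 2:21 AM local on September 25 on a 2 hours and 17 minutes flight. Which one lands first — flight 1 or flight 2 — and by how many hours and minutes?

Flight 1 in UTC: 2:53 AM + 3:00 = 5:53 AM on Sep 24.
+8 hours 30 minutes → arrive 2:23 PM UTC on Sep 24.
Flight 2 in UTC: 2:21 AM − 8:45 = 5:36 PM on Sep 24.
+2 hours and 17 minutes → arrive 7:53 PM UTC on Sep 24.
Flight 1 lands earlier by 5 hours 30 minutes.

the first, by 5 hours 30 minutes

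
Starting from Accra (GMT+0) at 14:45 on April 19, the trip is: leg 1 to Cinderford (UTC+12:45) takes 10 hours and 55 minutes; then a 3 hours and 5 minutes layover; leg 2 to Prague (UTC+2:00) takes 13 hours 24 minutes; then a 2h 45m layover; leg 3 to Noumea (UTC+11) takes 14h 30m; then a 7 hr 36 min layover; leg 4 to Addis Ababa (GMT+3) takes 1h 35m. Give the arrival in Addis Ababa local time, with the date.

23:35 on April 21

Accra is at UTC+0, so departure is already 14:45 UTC on Apr 19.
Add 10 hours 55 minutes leg 1 → 01:40 UTC (Apr 20).
Add 3 hours 5 minutes layover in Cinderford → 04:45 UTC.
Add 13 hours and 24 minutes leg 2 → 18:09 UTC.
Add 2 hours 45 minutes layover in Prague → 20:54 UTC.
Add 14 hours 30 minutes leg 3 → 11:24 UTC (Apr 21).
Add 7 hours and 36 minutes layover in Noumea → 19:00 UTC.
Add 1 hour 35 minutes leg 4 → 20:35 UTC.
Addis Ababa is UTC+3:00, so local arrival = 20:35 + 3:00 = 23:35 on Apr 21.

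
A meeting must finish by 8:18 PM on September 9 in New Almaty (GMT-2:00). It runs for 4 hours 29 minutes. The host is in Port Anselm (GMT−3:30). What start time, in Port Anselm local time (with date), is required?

Target end time in UTC: 8:18 PM + 2:00 = 10:18 PM on Sep 9.
Subtract 4 hours and 29 minutes → start 5:49 PM UTC on Sep 9.
Port Anselm is UTC−3:30: 5:49 PM − 3:30 = 2:19 PM on Sep 9.

2:19 PM on September 9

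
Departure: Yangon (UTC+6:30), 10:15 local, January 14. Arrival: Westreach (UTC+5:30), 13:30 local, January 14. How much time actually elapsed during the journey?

4 hours 15 minutes

Departure in UTC: 10:15 − 6:30 = 03:45 on Jan 14.
Arrival in UTC: 13:30 − 5:30 = 08:00 on Jan 14.
Elapsed = 08:00 − 03:45 = 4 hours 15 minutes.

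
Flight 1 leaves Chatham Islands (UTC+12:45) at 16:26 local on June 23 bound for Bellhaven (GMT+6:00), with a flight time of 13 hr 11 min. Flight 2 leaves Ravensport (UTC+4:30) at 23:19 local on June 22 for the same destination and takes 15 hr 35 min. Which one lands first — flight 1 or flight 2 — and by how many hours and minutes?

Flight 1 in UTC: 16:26 − 12:45 = 03:41 on Jun 23.
+13 hours and 11 minutes → arrive 16:52 UTC on Jun 23.
Flight 2 in UTC: 23:19 − 4:30 = 18:49 on Jun 22.
+15 hours and 35 minutes → arrive 10:24 UTC on Jun 23.
Flight 2 lands earlier by 6 hours 28 minutes.

the second, by 6 hours 28 minutes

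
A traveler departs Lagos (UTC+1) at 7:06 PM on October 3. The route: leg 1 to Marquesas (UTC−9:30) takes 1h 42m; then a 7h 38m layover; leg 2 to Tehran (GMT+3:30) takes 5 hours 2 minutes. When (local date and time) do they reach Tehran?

11:58 AM on Oct 4

Convert departure to UTC: 7:06 PM − 1:00 = 6:06 PM UTC on Oct 3.
Add 1 hour 42 minutes leg 1 → 7:48 PM UTC.
Add 7 hours 38 minutes layover in Marquesas → 3:26 AM UTC (Oct 4).
Add 5 hours 2 minutes leg 2 → 8:28 AM UTC.
Tehran is UTC+3:30, so local arrival = 8:28 AM + 3:30 = 11:58 AM on Oct 4.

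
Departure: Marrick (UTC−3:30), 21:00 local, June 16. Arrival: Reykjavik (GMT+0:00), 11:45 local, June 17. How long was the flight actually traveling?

11 hours 15 minutes

Departure in UTC: 21:00 + 3:30 = 00:30 on Jun 17.
Arrival is already UTC: 11:45 on Jun 17.
Elapsed = 11:45 − 00:30 = 11 hours 15 minutes.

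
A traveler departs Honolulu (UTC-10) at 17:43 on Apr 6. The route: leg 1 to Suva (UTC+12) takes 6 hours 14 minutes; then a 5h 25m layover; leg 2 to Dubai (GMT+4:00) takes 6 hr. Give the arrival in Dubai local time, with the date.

01:22 on April 8

Convert departure to UTC: 17:43 + 10:00 = 03:43 UTC on Apr 7.
Add 6 hours 14 minutes leg 1 → 09:57 UTC.
Add 5 hours 25 minutes layover in Suva → 15:22 UTC.
Add 6 hours leg 2 → 21:22 UTC.
Dubai is UTC+4:00, so local arrival = 21:22 + 4:00 = 01:22 on Apr 8.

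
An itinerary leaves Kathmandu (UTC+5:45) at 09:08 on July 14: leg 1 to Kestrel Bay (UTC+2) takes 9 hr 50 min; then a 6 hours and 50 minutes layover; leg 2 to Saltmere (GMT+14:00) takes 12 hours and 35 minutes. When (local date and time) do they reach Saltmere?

22:38 on Jul 15

Convert departure to UTC: 09:08 − 5:45 = 03:23 UTC on Jul 14.
Add 9 hours and 50 minutes leg 1 → 13:13 UTC.
Add 6 hours and 50 minutes layover in Kestrel Bay → 20:03 UTC.
Add 12 hours 35 minutes leg 2 → 08:38 UTC (Jul 15).
Saltmere is UTC+14:00, so local arrival = 08:38 + 14:00 = 22:38 on Jul 15.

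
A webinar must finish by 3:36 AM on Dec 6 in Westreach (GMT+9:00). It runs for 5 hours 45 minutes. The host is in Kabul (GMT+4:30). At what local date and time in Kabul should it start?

5:21 PM on December 5

Target end time in UTC: 3:36 AM − 9:00 = 6:36 PM on Dec 5.
Subtract 5 hours and 45 minutes → start 12:51 PM UTC on Dec 5.
Kabul is UTC+4:30: 12:51 PM + 4:30 = 5:21 PM on Dec 5.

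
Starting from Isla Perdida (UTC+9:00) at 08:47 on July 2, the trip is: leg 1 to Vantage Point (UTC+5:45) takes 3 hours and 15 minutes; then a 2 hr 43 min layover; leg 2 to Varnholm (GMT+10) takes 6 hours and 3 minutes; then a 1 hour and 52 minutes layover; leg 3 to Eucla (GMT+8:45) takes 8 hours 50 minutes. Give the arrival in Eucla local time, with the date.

Convert departure to UTC: 08:47 − 9:00 = 23:47 UTC on Jul 1.
Add 3 hours and 15 minutes leg 1 → 03:02 UTC (Jul 2).
Add 2 hours and 43 minutes layover in Vantage Point → 05:45 UTC.
Add 6 hours and 3 minutes leg 2 → 11:48 UTC.
Add 1 hour and 52 minutes layover in Varnholm → 13:40 UTC.
Add 8 hours 50 minutes leg 3 → 22:30 UTC.
Eucla is UTC+8:45, so local arrival = 22:30 + 8:45 = 07:15 on Jul 3.

07:15 on July 3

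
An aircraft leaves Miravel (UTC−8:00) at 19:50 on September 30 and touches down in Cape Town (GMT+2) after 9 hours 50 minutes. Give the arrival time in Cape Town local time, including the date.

15:40 on Oct 1

Cape Town is 10:00 ahead of Miravel.
After 9 hours 50 minutes it is 05:40 (Oct 1) in Miravel.
Shift by the zone difference: 05:40 + 10:00 = 15:40 on Oct 1 in Cape Town.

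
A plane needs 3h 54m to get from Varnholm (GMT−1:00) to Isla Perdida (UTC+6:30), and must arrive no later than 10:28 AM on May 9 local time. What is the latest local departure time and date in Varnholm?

Target arrival in UTC: 10:28 AM − 6:30 = 3:58 AM on May 9.
Subtract 3 hours 54 minutes → departure 12:04 AM UTC on May 9.
Varnholm is UTC−1:00: 12:04 AM − 1:00 = 11:04 PM on May 8.

11:04 PM on May 8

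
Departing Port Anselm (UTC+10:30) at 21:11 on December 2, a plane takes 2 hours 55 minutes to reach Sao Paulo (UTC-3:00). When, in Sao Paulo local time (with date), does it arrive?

10:36 on December 2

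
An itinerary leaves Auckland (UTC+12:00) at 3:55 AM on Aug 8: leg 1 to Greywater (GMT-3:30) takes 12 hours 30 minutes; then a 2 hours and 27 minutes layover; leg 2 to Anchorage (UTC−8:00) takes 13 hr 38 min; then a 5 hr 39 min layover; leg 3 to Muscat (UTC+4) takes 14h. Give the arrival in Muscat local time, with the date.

8:09 PM on Aug 9

Convert departure to UTC: 3:55 AM − 12:00 = 3:55 PM UTC on Aug 7.
Add 12 hours and 30 minutes leg 1 → 4:25 AM UTC (Aug 8).
Add 2 hours 27 minutes layover in Greywater → 6:52 AM UTC.
Add 13 hours and 38 minutes leg 2 → 8:30 PM UTC.
Add 5 hours and 39 minutes layover in Anchorage → 2:09 AM UTC (Aug 9).
Add 14 hours leg 3 → 4:09 PM UTC.
Muscat is UTC+4:00, so local arrival = 4:09 PM + 4:00 = 8:09 PM on Aug 9.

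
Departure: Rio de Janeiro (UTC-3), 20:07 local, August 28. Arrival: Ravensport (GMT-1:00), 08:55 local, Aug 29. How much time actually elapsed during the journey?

10 hours 48 minutes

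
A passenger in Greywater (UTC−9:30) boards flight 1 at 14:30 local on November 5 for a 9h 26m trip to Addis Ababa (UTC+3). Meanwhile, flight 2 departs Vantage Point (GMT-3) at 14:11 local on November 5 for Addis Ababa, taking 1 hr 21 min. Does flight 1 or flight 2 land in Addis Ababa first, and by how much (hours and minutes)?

Flight 1 in UTC: 14:30 + 9:30 = 00:00 on Nov 6.
+9 hours and 26 minutes → arrive 09:26 UTC on Nov 6.
Flight 2 in UTC: 14:11 + 3:00 = 17:11 on Nov 5.
+1 hour and 21 minutes → arrive 18:32 UTC on Nov 5.
Flight 2 lands earlier by 14 hours 54 minutes.

the second, by 14 hours 54 minutes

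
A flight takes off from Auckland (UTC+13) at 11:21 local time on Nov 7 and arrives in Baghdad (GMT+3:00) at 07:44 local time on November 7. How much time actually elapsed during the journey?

6 hours 23 minutes

Departure in UTC: 11:21 − 13:00 = 22:21 on Nov 6.
Arrival in UTC: 07:44 − 3:00 = 04:44 on Nov 7.
Elapsed = 04:44 − 22:21 (+1 day) = 6 hours 23 minutes.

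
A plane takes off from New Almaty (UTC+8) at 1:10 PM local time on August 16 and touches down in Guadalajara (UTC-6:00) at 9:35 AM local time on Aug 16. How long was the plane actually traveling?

Departure in UTC: 1:10 PM − 8:00 = 5:10 AM on Aug 16.
Arrival in UTC: 9:35 AM + 6:00 = 3:35 PM on Aug 16.
Elapsed = 3:35 PM − 5:10 AM = 10 hours 25 minutes.

10 hours 25 minutes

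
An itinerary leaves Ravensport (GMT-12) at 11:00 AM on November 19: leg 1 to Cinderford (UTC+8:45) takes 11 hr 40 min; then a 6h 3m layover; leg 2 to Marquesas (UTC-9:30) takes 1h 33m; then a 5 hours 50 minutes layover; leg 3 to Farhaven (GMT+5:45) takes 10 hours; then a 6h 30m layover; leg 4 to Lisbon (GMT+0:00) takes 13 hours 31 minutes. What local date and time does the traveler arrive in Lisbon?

6:07 AM on November 22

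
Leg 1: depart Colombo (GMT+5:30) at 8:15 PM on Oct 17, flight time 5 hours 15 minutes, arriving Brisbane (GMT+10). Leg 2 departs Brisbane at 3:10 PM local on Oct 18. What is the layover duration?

Convert departure to UTC: 8:15 PM − 5:30 = 2:45 PM UTC on Oct 17.
Add 5 hours 15 minutes flight time → 8:00 PM UTC.
Brisbane is UTC+10:00, so local arrival = 8:00 PM + 10:00 = 6:00 AM on Oct 18.
Layover = 3:10 PM − 6:00 AM = 9 hours 10 minutes.

9 hours 10 minutes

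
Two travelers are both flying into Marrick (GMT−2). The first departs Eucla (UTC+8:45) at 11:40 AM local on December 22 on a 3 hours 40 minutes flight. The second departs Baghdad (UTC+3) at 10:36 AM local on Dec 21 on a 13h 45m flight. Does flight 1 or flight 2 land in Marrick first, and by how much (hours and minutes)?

Flight 1 in UTC: 11:40 AM − 8:45 = 2:55 AM on Dec 22.
+3 hours 40 minutes → arrive 6:35 AM UTC on Dec 22.
Flight 2 in UTC: 10:36 AM − 3:00 = 7:36 AM on Dec 21.
+13 hours 45 minutes → arrive 9:21 PM UTC on Dec 21.
Flight 2 lands earlier by 9 hours 14 minutes.

the second, by 9 hours 14 minutes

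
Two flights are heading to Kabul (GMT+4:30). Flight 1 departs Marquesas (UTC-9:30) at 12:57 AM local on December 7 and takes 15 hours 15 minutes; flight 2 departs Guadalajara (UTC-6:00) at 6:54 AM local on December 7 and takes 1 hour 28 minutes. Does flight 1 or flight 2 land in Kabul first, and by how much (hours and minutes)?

the second, by 11 hours 20 minutes

Flight 1 in UTC: 12:57 AM + 9:30 = 10:27 AM on Dec 7.
+15 hours 15 minutes → arrive 1:42 AM UTC on Dec 8.
Flight 2 in UTC: 6:54 AM + 6:00 = 12:54 PM on Dec 7.
+1 hour and 28 minutes → arrive 2:22 PM UTC on Dec 7.
Flight 2 lands earlier by 11 hours 20 minutes.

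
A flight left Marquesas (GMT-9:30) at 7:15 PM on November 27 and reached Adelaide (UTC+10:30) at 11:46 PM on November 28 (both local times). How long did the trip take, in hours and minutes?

Adelaide is 20:00 ahead of Marquesas.
Clock-face elapsed time (ignoring zones) is 28 hours 31 minutes.
Actual elapsed = 28 hours 31 minutes − 20:00 = 8 hours 31 minutes.

8 hours 31 minutes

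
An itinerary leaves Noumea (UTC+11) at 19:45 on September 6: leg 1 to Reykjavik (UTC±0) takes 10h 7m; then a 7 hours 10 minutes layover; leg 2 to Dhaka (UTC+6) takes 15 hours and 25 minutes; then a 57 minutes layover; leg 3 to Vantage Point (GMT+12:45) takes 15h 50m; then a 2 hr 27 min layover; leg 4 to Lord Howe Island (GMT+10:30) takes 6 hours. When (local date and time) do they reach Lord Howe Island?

05:11 on September 9

Convert departure to UTC: 19:45 − 11:00 = 08:45 UTC on Sep 6.
Add 10 hours and 7 minutes leg 1 → 18:52 UTC.
Add 7 hours 10 minutes layover in Reykjavik → 02:02 UTC (Sep 7).
Add 15 hours and 25 minutes leg 2 → 17:27 UTC.
Add 57 minutes layover in Dhaka → 18:24 UTC.
Add 15 hours and 50 minutes leg 3 → 10:14 UTC (Sep 8).
Add 2 hours 27 minutes layover in Vantage Point → 12:41 UTC.
Add 6 hours leg 4 → 18:41 UTC.
Lord Howe Island is UTC+10:30, so local arrival = 18:41 + 10:30 = 05:11 on Sep 9.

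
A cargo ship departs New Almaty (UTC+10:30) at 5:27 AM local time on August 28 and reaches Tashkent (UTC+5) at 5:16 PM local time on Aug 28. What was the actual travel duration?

17 hours 19 minutes

Departure in UTC: 5:27 AM − 10:30 = 6:57 PM on Aug 27.
Arrival in UTC: 5:16 PM − 5:00 = 12:16 PM on Aug 28.
Elapsed = 12:16 PM − 6:57 PM (+1 day) = 17 hours 19 minutes.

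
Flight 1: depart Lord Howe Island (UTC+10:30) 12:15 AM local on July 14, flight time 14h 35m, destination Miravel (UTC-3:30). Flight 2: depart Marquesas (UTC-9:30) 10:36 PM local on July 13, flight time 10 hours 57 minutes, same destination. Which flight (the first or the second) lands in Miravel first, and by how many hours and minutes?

Flight 1 in UTC: 12:15 AM − 10:30 = 1:45 PM on Jul 13.
+14 hours 35 minutes → arrive 4:20 AM UTC on Jul 14.
Flight 2 in UTC: 10:36 PM + 9:30 = 8:06 AM on Jul 14.
+10 hours 57 minutes → arrive 7:03 PM UTC on Jul 14.
Flight 1 lands earlier by 14 hours 43 minutes.

the first, by 14 hours 43 minutes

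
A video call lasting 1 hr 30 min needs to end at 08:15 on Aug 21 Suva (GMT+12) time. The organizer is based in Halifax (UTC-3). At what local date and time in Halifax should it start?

Target end time in UTC: 08:15 − 12:00 = 20:15 on Aug 20.
Subtract 1 hour 30 minutes → start 18:45 UTC on Aug 20.
Halifax is UTC−3:00: 18:45 − 3:00 = 15:45 on Aug 20.

15:45 on August 20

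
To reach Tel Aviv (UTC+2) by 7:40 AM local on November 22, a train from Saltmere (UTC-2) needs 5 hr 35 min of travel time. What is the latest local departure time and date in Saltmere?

10:05 PM on November 21

Target arrival in UTC: 7:40 AM − 2:00 = 5:40 AM on Nov 22.
Subtract 5 hours 35 minutes → departure 12:05 AM UTC on Nov 22.
Saltmere is UTC−2:00: 12:05 AM − 2:00 = 10:05 PM on Nov 21.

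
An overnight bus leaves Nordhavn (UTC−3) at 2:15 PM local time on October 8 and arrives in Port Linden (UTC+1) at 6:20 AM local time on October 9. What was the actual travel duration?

Port Linden is 4:00 ahead of Nordhavn.
Clock-face elapsed time (ignoring zones) is 16 hours 5 minutes.
Actual elapsed = 16 hours 5 minutes − 4:00 = 12 hours 5 minutes.

12 hours 5 minutes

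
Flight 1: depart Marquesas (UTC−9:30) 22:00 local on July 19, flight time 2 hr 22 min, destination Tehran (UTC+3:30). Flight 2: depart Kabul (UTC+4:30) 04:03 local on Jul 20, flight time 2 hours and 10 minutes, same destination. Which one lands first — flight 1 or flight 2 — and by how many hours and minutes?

Flight 1 in UTC: 22:00 + 9:30 = 07:30 on Jul 20.
+2 hours 22 minutes → arrive 09:52 UTC on Jul 20.
Flight 2 in UTC: 04:03 − 4:30 = 23:33 on Jul 19.
+2 hours and 10 minutes → arrive 01:43 UTC on Jul 20.
Flight 2 lands earlier by 8 hours 9 minutes.

the second, by 8 hours 9 minutes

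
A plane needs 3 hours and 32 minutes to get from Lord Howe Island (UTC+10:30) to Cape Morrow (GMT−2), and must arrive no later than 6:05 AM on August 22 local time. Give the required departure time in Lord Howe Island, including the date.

Target arrival in UTC: 6:05 AM + 2:00 = 8:05 AM on Aug 22.
Subtract 3 hours and 32 minutes → departure 4:33 AM UTC on Aug 22.
Lord Howe Island is UTC+10:30: 4:33 AM + 10:30 = 3:03 PM on Aug 22.

3:03 PM on Aug 22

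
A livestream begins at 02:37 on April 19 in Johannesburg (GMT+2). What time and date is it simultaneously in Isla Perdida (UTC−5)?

19:37 on April 18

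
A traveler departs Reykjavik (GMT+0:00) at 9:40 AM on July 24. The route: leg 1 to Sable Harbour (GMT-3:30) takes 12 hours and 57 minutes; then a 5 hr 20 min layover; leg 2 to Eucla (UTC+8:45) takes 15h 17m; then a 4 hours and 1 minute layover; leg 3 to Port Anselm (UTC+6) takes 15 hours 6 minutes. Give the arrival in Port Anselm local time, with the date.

8:21 PM on July 26

Reykjavik is at UTC+0, so departure is already 9:40 AM UTC on Jul 24.
Add 12 hours 57 minutes leg 1 → 10:37 PM UTC.
Add 5 hours and 20 minutes layover in Sable Harbour → 3:57 AM UTC (Jul 25).
Add 15 hours and 17 minutes leg 2 → 7:14 PM UTC.
Add 4 hours and 1 minute layover in Eucla → 11:15 PM UTC.
Add 15 hours and 6 minutes leg 3 → 2:21 PM UTC (Jul 26).
Port Anselm is UTC+6:00, so local arrival = 2:21 PM + 6:00 = 8:21 PM on Jul 26.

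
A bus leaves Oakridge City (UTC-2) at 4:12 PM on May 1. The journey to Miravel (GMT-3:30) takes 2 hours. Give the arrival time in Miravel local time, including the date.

4:42 PM on May 1

Miravel is 1:30 behind Oakridge City.
After 2 hours it is 6:12 PM in Oakridge City.
Shift by the zone difference: 6:12 PM − 1:30 = 4:42 PM on May 1 in Miravel.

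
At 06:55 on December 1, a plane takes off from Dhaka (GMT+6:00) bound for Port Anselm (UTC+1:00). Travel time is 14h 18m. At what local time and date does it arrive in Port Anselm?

Convert departure to UTC: 06:55 − 6:00 = 00:55 UTC on Dec 1.
Add 14 hours 18 minutes travel time → 15:13 UTC.
Port Anselm is UTC+1:00, so local arrival = 15:13 + 1:00 = 16:13 on Dec 1.

16:13 on December 1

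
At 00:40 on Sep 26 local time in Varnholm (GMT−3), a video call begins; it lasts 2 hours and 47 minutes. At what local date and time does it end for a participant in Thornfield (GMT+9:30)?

15:57 on September 26

Convert start to UTC: 00:40 + 3:00 = 03:40 UTC on Sep 26.
Add 2 hours 47 minutes duration → 06:27 UTC.
Thornfield is UTC+9:30, so local end time = 06:27 + 9:30 = 15:57 on Sep 26.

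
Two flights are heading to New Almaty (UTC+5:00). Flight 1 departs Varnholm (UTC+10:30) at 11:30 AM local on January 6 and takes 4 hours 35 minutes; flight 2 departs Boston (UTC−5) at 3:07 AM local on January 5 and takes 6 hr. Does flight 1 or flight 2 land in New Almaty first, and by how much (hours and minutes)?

the second, by 15 hours 28 minutes

Flight 1 in UTC: 11:30 AM − 10:30 = 1:00 AM on Jan 6.
+4 hours 35 minutes → arrive 5:35 AM UTC on Jan 6.
Flight 2 in UTC: 3:07 AM + 5:00 = 8:07 AM on Jan 5.
+6 hours → arrive 2:07 PM UTC on Jan 5.
Flight 2 lands earlier by 15 hours 28 minutes.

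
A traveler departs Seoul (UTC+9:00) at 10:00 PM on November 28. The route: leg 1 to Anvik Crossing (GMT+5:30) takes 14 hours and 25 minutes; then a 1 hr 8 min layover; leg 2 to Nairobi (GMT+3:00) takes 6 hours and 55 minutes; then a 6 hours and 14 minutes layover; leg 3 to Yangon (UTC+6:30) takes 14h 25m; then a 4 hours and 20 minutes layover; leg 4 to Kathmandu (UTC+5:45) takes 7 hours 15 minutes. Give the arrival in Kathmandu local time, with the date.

Convert departure to UTC: 10:00 PM − 9:00 = 1:00 PM UTC on Nov 28.
Add 14 hours and 25 minutes leg 1 → 3:25 AM UTC (Nov 29).
Add 1 hour 8 minutes layover in Anvik Crossing → 4:33 AM UTC.
Add 6 hours 55 minutes leg 2 → 11:28 AM UTC.
Add 6 hours 14 minutes layover in Nairobi → 5:42 PM UTC.
Add 14 hours and 25 minutes leg 3 → 8:07 AM UTC (Nov 30).
Add 4 hours 20 minutes layover in Yangon → 12:27 PM UTC.
Add 7 hours 15 minutes leg 4 → 7:42 PM UTC.
Kathmandu is UTC+5:45, so local arrival = 7:42 PM + 5:45 = 1:27 AM on Dec 1.

1:27 AM on Dec 1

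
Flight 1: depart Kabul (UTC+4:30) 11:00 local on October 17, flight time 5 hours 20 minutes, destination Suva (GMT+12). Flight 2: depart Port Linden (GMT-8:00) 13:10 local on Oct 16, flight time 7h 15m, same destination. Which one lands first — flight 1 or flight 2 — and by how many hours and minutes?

the second, by 7 hours 25 minutes

Flight 1 in UTC: 11:00 − 4:30 = 06:30 on Oct 17.
+5 hours 20 minutes → arrive 11:50 UTC on Oct 17.
Flight 2 in UTC: 13:10 + 8:00 = 21:10 on Oct 16.
+7 hours 15 minutes → arrive 04:25 UTC on Oct 17.
Flight 2 lands earlier by 7 hours 25 minutes.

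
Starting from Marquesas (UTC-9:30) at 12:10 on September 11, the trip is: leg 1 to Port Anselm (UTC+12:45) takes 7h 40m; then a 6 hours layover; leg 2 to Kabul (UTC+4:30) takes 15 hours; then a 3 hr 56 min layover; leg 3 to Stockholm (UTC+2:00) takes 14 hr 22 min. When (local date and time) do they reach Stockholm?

22:38 on Sep 13

Convert departure to UTC: 12:10 + 9:30 = 21:40 UTC on Sep 11.
Add 7 hours and 40 minutes leg 1 → 05:20 UTC (Sep 12).
Add 6 hours layover in Port Anselm → 11:20 UTC.
Add 15 hours leg 2 → 02:20 UTC (Sep 13).
Add 3 hours and 56 minutes layover in Kabul → 06:16 UTC.
Add 14 hours 22 minutes leg 3 → 20:38 UTC.
Stockholm is UTC+2:00, so local arrival = 20:38 + 2:00 = 22:38 on Sep 13.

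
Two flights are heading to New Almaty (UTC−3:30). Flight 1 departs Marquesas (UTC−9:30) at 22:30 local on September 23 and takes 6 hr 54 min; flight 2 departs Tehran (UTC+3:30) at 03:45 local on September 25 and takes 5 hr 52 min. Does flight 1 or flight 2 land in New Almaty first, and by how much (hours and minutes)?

the first, by 15 hours 13 minutes

Flight 1 in UTC: 22:30 + 9:30 = 08:00 on Sep 24.
+6 hours 54 minutes → arrive 14:54 UTC on Sep 24.
Flight 2 in UTC: 03:45 − 3:30 = 00:15 on Sep 25.
+5 hours and 52 minutes → arrive 06:07 UTC on Sep 25.
Flight 1 lands earlier by 15 hours 13 minutes.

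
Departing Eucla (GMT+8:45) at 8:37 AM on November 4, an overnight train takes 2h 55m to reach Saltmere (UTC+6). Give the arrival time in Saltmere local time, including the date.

8:47 AM on November 4

Saltmere is 2:45 behind Eucla.
After 2 hours and 55 minutes it is 11:32 AM in Eucla.
Shift by the zone difference: 11:32 AM − 2:45 = 8:47 AM on Nov 4 in Saltmere.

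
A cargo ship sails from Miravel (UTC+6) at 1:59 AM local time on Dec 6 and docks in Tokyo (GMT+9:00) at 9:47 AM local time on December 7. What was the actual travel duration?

Departure in UTC: 1:59 AM − 6:00 = 7:59 PM on Dec 5.
Arrival in UTC: 9:47 AM − 9:00 = 12:47 AM on Dec 7.
Elapsed = 12:47 AM − 7:59 PM (+2 days) = 28 hours 48 minutes.

28 hours 48 minutes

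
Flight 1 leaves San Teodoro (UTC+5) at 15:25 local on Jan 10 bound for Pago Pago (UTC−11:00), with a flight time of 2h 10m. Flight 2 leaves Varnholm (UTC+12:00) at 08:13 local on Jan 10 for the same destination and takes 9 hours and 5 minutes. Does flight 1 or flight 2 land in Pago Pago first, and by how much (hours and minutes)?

Flight 1 in UTC: 15:25 − 5:00 = 10:25 on Jan 10.
+2 hours and 10 minutes → arrive 12:35 UTC on Jan 10.
Flight 2 in UTC: 08:13 − 12:00 = 20:13 on Jan 9.
+9 hours 5 minutes → arrive 05:18 UTC on Jan 10.
Flight 2 lands earlier by 7 hours 17 minutes.

the second, by 7 hours 17 minutes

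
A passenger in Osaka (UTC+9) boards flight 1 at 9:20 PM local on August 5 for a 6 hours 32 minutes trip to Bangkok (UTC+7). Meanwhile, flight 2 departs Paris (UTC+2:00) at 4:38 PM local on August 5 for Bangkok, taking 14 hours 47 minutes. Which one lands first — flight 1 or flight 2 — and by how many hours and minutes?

Flight 1 in UTC: 9:20 PM − 9:00 = 12:20 PM on Aug 5.
+6 hours 32 minutes → arrive 6:52 PM UTC on Aug 5.
Flight 2 in UTC: 4:38 PM − 2:00 = 2:38 PM on Aug 5.
+14 hours and 47 minutes → arrive 5:25 AM UTC on Aug 6.
Flight 1 lands earlier by 10 hours 33 minutes.

the first, by 10 hours 33 minutes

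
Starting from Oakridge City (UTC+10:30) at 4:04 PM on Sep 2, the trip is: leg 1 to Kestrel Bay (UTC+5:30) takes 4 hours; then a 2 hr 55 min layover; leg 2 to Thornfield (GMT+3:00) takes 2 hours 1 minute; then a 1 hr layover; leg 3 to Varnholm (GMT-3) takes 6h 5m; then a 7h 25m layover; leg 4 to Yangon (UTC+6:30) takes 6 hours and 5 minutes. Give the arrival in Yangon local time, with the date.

5:35 PM on Sep 3

Convert departure to UTC: 4:04 PM − 10:30 = 5:34 AM UTC on Sep 2.
Add 4 hours leg 1 → 9:34 AM UTC.
Add 2 hours and 55 minutes layover in Kestrel Bay → 12:29 PM UTC.
Add 2 hours and 1 minute leg 2 → 2:30 PM UTC.
Add 1 hour layover in Thornfield → 3:30 PM UTC.
Add 6 hours 5 minutes leg 3 → 9:35 PM UTC.
Add 7 hours and 25 minutes layover in Varnholm → 5:00 AM UTC (Sep 3).
Add 6 hours 5 minutes leg 4 → 11:05 AM UTC.
Yangon is UTC+6:30, so local arrival = 11:05 AM + 6:30 = 5:35 PM on Sep 3.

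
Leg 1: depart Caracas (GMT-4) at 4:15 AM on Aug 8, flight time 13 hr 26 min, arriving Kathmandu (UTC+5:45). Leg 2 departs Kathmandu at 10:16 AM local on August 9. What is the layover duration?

6 hours 50 minutes

Convert departure to UTC: 4:15 AM + 4:00 = 8:15 AM UTC on Aug 8.
Add 13 hours 26 minutes flight time → 9:41 PM UTC.
Kathmandu is UTC+5:45, so local arrival = 9:41 PM + 5:45 = 3:26 AM on Aug 9.
Layover = 10:16 AM − 3:26 AM = 6 hours 50 minutes.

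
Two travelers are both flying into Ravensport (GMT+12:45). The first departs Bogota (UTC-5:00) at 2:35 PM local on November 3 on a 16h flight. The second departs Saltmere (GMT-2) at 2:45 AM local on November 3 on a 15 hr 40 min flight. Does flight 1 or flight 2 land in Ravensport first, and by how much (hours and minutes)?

the second, by 15 hours 10 minutes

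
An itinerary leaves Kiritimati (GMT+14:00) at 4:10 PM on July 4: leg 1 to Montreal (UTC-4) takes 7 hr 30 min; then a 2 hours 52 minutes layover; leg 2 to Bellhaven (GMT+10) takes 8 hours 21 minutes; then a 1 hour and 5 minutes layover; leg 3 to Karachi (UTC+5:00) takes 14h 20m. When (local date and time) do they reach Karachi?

5:18 PM on July 5

Convert departure to UTC: 4:10 PM − 14:00 = 2:10 AM UTC on Jul 4.
Add 7 hours and 30 minutes leg 1 → 9:40 AM UTC.
Add 2 hours 52 minutes layover in Montreal → 12:32 PM UTC.
Add 8 hours and 21 minutes leg 2 → 8:53 PM UTC.
Add 1 hour 5 minutes layover in Bellhaven → 9:58 PM UTC.
Add 14 hours and 20 minutes leg 3 → 12:18 PM UTC (Jul 5).
Karachi is UTC+5:00, so local arrival = 12:18 PM + 5:00 = 5:18 PM on Jul 5.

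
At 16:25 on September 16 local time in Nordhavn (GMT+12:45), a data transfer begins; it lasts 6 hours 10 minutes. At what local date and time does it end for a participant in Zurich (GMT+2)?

11:50 on Sep 16

Convert start to UTC: 16:25 − 12:45 = 03:40 UTC on Sep 16.
Add 6 hours 10 minutes duration → 09:50 UTC.
Zurich is UTC+2:00, so local end time = 09:50 + 2:00 = 11:50 on Sep 16.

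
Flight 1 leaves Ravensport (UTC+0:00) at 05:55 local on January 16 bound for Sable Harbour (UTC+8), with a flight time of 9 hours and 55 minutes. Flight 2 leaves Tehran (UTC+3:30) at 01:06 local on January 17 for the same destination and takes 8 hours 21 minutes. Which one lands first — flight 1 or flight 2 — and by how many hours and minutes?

the first, by 14 hours 7 minutes

Flight 1 departs at 05:55 UTC (Jan 16).
+9 hours and 55 minutes → arrive 15:50 UTC on Jan 16.
Flight 2 in UTC: 01:06 − 3:30 = 21:36 on Jan 16.
+8 hours 21 minutes → arrive 05:57 UTC on Jan 17.
Flight 1 lands earlier by 14 hours 7 minutes.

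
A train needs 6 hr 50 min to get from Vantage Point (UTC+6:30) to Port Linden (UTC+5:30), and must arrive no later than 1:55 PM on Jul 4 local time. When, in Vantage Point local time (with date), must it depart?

8:05 AM on July 4

Target arrival in UTC: 1:55 PM − 5:30 = 8:25 AM on Jul 4.
Subtract 6 hours and 50 minutes → departure 1:35 AM UTC on Jul 4.
Vantage Point is UTC+6:30: 1:35 AM + 6:30 = 8:05 AM on Jul 4.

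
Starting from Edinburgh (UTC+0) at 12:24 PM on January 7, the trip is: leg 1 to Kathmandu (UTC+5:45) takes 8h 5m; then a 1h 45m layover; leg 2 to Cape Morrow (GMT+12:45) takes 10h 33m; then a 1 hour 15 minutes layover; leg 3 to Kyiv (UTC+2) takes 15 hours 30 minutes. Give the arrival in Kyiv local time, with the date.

3:32 AM on January 9

Edinburgh is at UTC+0, so departure is already 12:24 PM UTC on Jan 7.
Add 8 hours 5 minutes leg 1 → 8:29 PM UTC.
Add 1 hour and 45 minutes layover in Kathmandu → 10:14 PM UTC.
Add 10 hours 33 minutes leg 2 → 8:47 AM UTC (Jan 8).
Add 1 hour and 15 minutes layover in Cape Morrow → 10:02 AM UTC.
Add 15 hours and 30 minutes leg 3 → 1:32 AM UTC (Jan 9).
Kyiv is UTC+2:00, so local arrival = 1:32 AM + 2:00 = 3:32 AM on Jan 9.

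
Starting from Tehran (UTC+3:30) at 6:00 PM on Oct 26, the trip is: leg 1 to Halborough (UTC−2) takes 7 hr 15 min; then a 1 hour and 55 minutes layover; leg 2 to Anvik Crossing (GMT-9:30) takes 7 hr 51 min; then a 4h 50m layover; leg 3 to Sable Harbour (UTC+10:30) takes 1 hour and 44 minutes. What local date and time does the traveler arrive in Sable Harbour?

Convert departure to UTC: 6:00 PM − 3:30 = 2:30 PM UTC on Oct 26.
Add 7 hours and 15 minutes leg 1 → 9:45 PM UTC.
Add 1 hour 55 minutes layover in Halborough → 11:40 PM UTC.
Add 7 hours and 51 minutes leg 2 → 7:31 AM UTC (Oct 27).
Add 4 hours 50 minutes layover in Anvik Crossing → 12:21 PM UTC.
Add 1 hour and 44 minutes leg 3 → 2:05 PM UTC.
Sable Harbour is UTC+10:30, so local arrival = 2:05 PM + 10:30 = 12:35 AM on Oct 28.

12:35 AM on Oct 28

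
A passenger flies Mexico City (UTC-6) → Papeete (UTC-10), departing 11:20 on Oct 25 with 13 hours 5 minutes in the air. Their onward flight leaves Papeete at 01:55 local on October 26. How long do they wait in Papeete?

5 hours 30 minutes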